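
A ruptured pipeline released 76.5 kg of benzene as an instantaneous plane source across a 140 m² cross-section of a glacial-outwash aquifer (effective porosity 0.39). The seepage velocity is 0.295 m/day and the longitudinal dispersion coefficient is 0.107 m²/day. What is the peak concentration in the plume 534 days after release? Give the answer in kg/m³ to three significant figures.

0.0523 kg/m³

The peak of an instantaneous 1D plume sits at x = vt; there the Gaussian factor is 1 and C_max = M/(n_e·A·√(4πDt)), where n_e·A is the pore area the mass is dissolved in.
√(4πDt) = √(4π × 0.107 × 534) = 26.80 m, so C_max = 76.5/(0.39 × 140 × 26.80) = 0.0523 kg/m³.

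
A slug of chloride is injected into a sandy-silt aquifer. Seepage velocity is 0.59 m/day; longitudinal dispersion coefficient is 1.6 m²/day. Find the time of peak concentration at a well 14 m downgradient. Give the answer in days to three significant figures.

For the 1D instantaneous-source solution, setting ∂C/∂t = 0 at fixed x gives v²t² + 2Dt − x² = 0, so t = (√(D² + v²x²) − D)/v².
√(D² + v²x²) = √(1.6² + 0.59² × 14²) = 8.414; v² = 0.3481.
t = (8.414 − 1.6)/0.3481 = 19.6 days (vs. the pure-advection estimate x/v = 23.7 d).

19.6 days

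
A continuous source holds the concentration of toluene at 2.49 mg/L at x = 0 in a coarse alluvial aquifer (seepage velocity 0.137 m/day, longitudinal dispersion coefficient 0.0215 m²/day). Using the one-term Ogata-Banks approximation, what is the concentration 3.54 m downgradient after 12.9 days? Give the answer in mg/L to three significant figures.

For a continuous step input, C/C₀ ≈ ½·erfc((x−vt)/(2√(Dt))).
vt = 0.137 × 12.9 = 1.7673 m and 2√(Dt) = 2√(0.0215 × 12.9) = 1.053 m.
Argument (x−vt)/(2√(Dt)) = (3.54 − 1.7673)/1.053 = 1.683; ½·erfc(1.683) = 0.008653.
C = 2.49 × 0.008653 = 0.0215 mg/L.

0.0215 mg/L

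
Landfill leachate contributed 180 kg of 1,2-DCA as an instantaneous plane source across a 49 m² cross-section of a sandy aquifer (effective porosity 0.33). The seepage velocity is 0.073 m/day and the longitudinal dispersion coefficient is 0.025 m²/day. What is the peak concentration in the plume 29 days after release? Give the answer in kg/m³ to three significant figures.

The peak of an instantaneous 1D plume sits at x = vt; there the Gaussian factor is 1 and C_max = M/(n_e·A·√(4πDt)), where n_e·A is the pore area the mass is dissolved in.
√(4πDt) = √(4π × 0.025 × 29) = 3.018 m, so C_max = 180/(0.33 × 49 × 3.018) = 3.69 kg/m³.

3.69 kg/m³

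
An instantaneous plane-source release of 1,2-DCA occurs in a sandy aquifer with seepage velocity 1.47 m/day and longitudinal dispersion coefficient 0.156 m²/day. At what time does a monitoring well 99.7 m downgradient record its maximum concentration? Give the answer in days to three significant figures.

For the 1D instantaneous-source solution, setting ∂C/∂t = 0 at fixed x gives v²t² + 2Dt − x² = 0, so t = (√(D² + v²x²) − D)/v².
√(D² + v²x²) = √(0.156² + 1.47² × 99.7²) = 146.6; v² = 2.1609.
t = (146.6 − 0.156)/2.1609 = 67.8 days (vs. the pure-advection estimate x/v = 67.8 d).

67.8 days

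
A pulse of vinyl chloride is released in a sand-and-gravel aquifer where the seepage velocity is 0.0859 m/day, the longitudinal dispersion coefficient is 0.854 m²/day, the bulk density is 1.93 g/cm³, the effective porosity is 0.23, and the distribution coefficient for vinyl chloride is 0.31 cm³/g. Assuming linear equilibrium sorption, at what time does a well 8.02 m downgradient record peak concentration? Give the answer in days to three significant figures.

Retardation factor R = 1 + ρ_b·K_d/n = 1 + 1.93 × 0.31/0.23 = 3.601.
Sorption retards both mechanisms: v_R = v/R = 0.02385 m/day, D_R = D/R = 0.2372 m²/day.
Peak time from v_R²t² + 2D_R t − x² = 0: t = (√(D_R² + v_R²x²) − D_R)/v_R².
√(D_R² + v_R²x²) = √(0.2372² + 0.02385² × 8.02²) = 0.3047; v_R² = 0.0005688.
t = (0.3047 − 0.2372)/0.0005688 = 119 days.

119 days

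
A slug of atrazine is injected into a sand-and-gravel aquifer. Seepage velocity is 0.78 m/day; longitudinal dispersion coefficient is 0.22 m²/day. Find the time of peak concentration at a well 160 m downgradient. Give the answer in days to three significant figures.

205 days

For the 1D instantaneous-source solution, setting ∂C/∂t = 0 at fixed x gives v²t² + 2Dt − x² = 0, so t = (√(D² + v²x²) − D)/v².
√(D² + v²x²) = √(0.22² + 0.78² × 160²) = 124.8; v² = 0.6084.
t = (124.8 − 0.22)/0.6084 = 205 days (vs. the pure-advection estimate x/v = 205 d).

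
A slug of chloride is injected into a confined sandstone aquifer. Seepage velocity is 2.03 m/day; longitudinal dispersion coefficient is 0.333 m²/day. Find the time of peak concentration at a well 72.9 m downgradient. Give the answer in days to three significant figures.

For the 1D instantaneous-source solution, setting ∂C/∂t = 0 at fixed x gives v²t² + 2Dt − x² = 0, so t = (√(D² + v²x²) − D)/v².
√(D² + v²x²) = √(0.333² + 2.03² × 72.9²) = 148.0; v² = 4.1209.
t = (148.0 − 0.333)/4.1209 = 35.8 days (vs. the pure-advection estimate x/v = 35.9 d).

35.8 days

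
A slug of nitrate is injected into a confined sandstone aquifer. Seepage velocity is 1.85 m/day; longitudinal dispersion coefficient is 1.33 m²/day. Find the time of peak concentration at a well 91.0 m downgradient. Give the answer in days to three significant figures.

48.8 days

For the 1D instantaneous-source solution, setting ∂C/∂t = 0 at fixed x gives v²t² + 2Dt − x² = 0, so t = (√(D² + v²x²) − D)/v².
√(D² + v²x²) = √(1.33² + 1.85² × 91.0²) = 168.4; v² = 3.4225.
t = (168.4 − 1.33)/3.4225 = 48.8 days (vs. the pure-advection estimate x/v = 49.2 d).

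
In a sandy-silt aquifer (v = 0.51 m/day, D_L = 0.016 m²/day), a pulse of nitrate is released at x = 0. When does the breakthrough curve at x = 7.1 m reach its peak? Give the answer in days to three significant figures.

For the 1D instantaneous-source solution, setting ∂C/∂t = 0 at fixed x gives v²t² + 2Dt − x² = 0, so t = (√(D² + v²x²) − D)/v².
√(D² + v²x²) = √(0.016² + 0.51² × 7.1²) = 3.621; v² = 0.2601.
t = (3.621 − 0.016)/0.2601 = 13.9 days (vs. the pure-advection estimate x/v = 13.9 d).

13.9 days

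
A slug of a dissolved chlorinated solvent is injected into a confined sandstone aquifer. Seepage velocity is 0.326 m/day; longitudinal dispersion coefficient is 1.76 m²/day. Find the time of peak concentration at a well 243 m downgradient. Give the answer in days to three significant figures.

729 days

For the 1D instantaneous-source solution, setting ∂C/∂t = 0 at fixed x gives v²t² + 2Dt − x² = 0, so t = (√(D² + v²x²) − D)/v².
√(D² + v²x²) = √(1.76² + 0.326² × 243²) = 79.24; v² = 0.106276.
t = (79.24 − 1.76)/0.106276 = 729 days (vs. the pure-advection estimate x/v = 745 d).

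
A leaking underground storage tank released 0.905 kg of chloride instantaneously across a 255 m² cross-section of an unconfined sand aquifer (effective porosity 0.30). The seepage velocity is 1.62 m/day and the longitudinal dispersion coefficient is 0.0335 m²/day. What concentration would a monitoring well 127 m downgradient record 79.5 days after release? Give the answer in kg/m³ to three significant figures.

0.00151 kg/m³

For an instantaneous plane source, C(x,t) = M/(n_e·A·√(4πDt)) · exp(−(x−vt)²/(4Dt)), with n_e·A the pore (flow) area.
Plume center vt = 1.62 × 79.5 = 128.79 m, so the well at 127 m is 1.79 m upgradient of the peak.
√(4πDt) = 5.785 m, giving peak height M/(n_e·A·√(4πDt)) = 0.905/(0.30 × 255 × 5.785) = 0.002045 kg/m³.
(x−vt)²/(4Dt) = (-1.79)²/(4 × 0.0335 × 79.5) = 0.3008; exp(−0.3008) = 0.7402.
C = 0.002045 × 0.7402 = 0.00151 kg/m³.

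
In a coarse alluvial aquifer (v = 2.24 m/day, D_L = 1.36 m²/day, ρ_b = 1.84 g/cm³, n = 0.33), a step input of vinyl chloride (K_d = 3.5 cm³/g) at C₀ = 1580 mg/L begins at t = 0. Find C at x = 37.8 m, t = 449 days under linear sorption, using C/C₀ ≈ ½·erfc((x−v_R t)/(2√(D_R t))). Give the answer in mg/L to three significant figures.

1460 mg/L

Retardation factor R = 1 + ρ_b·K_d/n = 1 + 1.84 × 3.5/0.33 = 20.52.
Sorption retards both mechanisms: v_R = v/R = 0.1092 m/day, D_R = D/R = 0.06628 m²/day.
v_R·t = 0.1092 × 449 = 49.0308 m; 2√(D_R t) = 10.91 m; argument = (37.8 − 49.0308)/10.91 = -1.029.
C = C₀ × ½·erfc(-1.029) = 1580 × 0.9272 = 1460 mg/L.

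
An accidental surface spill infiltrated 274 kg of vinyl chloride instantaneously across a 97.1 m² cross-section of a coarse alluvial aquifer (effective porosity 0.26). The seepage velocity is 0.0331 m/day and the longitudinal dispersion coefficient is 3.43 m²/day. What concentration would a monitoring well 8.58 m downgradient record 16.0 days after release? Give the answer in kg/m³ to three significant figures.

For an instantaneous plane source, C(x,t) = M/(n_e·A·√(4πDt)) · exp(−(x−vt)²/(4Dt)), with n_e·A the pore (flow) area.
Plume center vt = 0.0331 × 16.0 = 0.5296 m, so the well at 8.58 m is 8.0504 m downgradient of the peak.
√(4πDt) = 26.26 m, giving peak height M/(n_e·A·√(4πDt)) = 274/(0.26 × 97.1 × 26.26) = 0.4133 kg/m³.
(x−vt)²/(4Dt) = (8.0504)²/(4 × 3.43 × 16.0) = 0.2952; exp(−0.2952) = 0.7444.
C = 0.4133 × 0.7444 = 0.308 kg/m³.

0.308 kg/m³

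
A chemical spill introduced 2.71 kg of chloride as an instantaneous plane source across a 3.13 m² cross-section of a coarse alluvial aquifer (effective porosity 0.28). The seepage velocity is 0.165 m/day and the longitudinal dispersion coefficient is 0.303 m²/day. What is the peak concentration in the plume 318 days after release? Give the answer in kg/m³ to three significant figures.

The peak of an instantaneous 1D plume sits at x = vt; there the Gaussian factor is 1 and C_max = M/(n_e·A·√(4πDt)), where n_e·A is the pore area the mass is dissolved in.
√(4πDt) = √(4π × 0.303 × 318) = 34.80 m, so C_max = 2.71/(0.28 × 3.13 × 34.80) = 0.0889 kg/m³.

0.0889 kg/m³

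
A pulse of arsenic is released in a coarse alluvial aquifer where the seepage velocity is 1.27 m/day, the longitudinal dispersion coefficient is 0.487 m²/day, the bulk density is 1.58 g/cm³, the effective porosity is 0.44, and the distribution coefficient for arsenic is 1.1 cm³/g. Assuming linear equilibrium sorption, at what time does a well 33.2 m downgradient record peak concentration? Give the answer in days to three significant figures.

Retardation factor R = 1 + ρ_b·K_d/n = 1 + 1.58 × 1.1/0.44 = 4.950.
Sorption retards both mechanisms: v_R = v/R = 0.2566 m/day, D_R = D/R = 0.09838 m²/day.
Peak time from v_R²t² + 2D_R t − x² = 0: t = (√(D_R² + v_R²x²) − D_R)/v_R².
√(D_R² + v_R²x²) = √(0.09838² + 0.2566² × 33.2²) = 8.520; v_R² = 0.06584.
t = (8.520 − 0.09838)/0.06584 = 128 days.

128 days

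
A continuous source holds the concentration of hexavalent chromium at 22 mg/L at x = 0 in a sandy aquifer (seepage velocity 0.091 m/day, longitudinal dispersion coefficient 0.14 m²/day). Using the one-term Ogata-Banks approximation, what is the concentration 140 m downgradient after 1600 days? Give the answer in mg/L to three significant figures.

13.3 mg/L

For a continuous step input, C/C₀ ≈ ½·erfc((x−vt)/(2√(Dt))).
vt = 0.091 × 1600 = 145.6 m and 2√(Dt) = 2√(0.14 × 1600) = 29.93 m.
Argument (x−vt)/(2√(Dt)) = (140 − 145.6)/29.93 = -0.1871; ½·erfc(-0.1871) = 0.6043.
C = 22 × 0.6043 = 13.3 mg/L.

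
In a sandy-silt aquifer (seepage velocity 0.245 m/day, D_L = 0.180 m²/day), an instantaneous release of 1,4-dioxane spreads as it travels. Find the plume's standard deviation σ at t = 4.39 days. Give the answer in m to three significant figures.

Dispersive spreading gives a Gaussian with σ² = 2Dt; advection only shifts the center.
σ = √(2 × 0.180 × 4.39) = 1.26 m.

1.26 m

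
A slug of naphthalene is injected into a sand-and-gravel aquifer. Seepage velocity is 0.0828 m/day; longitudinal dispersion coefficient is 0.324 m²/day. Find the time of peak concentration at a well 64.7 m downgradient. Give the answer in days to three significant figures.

For the 1D instantaneous-source solution, setting ∂C/∂t = 0 at fixed x gives v²t² + 2Dt − x² = 0, so t = (√(D² + v²x²) − D)/v².
√(D² + v²x²) = √(0.324² + 0.0828² × 64.7²) = 5.367; v² = 0.00685584.
t = (5.367 − 0.324)/0.00685584 = 736 days (vs. the pure-advection estimate x/v = 781 d).

736 days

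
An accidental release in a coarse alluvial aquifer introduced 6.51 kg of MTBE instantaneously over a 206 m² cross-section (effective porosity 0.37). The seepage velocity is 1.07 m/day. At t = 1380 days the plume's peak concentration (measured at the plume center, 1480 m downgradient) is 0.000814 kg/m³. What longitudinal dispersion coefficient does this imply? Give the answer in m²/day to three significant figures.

At the plume center C_max = M/(n_e·A·√(4πDt)), so D = M²/(4πt·(n_e·A·C_max)²).
n_e·A·C_max = 0.37 × 206 × 0.000814 = 0.06204 kg/m.
D = 6.51²/(4π × 1380 × 0.06204²) = 0.635 m²/day.

0.635 m²/day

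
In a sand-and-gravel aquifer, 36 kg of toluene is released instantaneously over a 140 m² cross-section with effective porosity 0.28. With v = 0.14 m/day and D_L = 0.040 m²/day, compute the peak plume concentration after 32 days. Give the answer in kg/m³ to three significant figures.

0.229 kg/m³

The peak of an instantaneous 1D plume sits at x = vt; there the Gaussian factor is 1 and C_max = M/(n_e·A·√(4πDt)), where n_e·A is the pore area the mass is dissolved in.
√(4πDt) = √(4π × 0.040 × 32) = 4.011 m, so C_max = 36/(0.28 × 140 × 4.011) = 0.229 kg/m³.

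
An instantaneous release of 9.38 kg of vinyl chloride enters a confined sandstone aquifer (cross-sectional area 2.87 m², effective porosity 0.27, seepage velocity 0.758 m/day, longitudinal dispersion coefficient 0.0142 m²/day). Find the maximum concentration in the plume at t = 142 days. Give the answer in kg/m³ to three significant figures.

2.40 kg/m³

The peak of an instantaneous 1D plume sits at x = vt; there the Gaussian factor is 1 and C_max = M/(n_e·A·√(4πDt)), where n_e·A is the pore area the mass is dissolved in.
√(4πDt) = √(4π × 0.0142 × 142) = 5.034 m, so C_max = 9.38/(0.27 × 2.87 × 5.034) = 2.40 kg/m³.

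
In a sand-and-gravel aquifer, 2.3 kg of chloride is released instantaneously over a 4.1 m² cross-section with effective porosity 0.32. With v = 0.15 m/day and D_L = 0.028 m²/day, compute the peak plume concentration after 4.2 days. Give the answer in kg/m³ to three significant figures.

1.44 kg/m³

The peak of an instantaneous 1D plume sits at x = vt; there the Gaussian factor is 1 and C_max = M/(n_e·A·√(4πDt)), where n_e·A is the pore area the mass is dissolved in.
√(4πDt) = √(4π × 0.028 × 4.2) = 1.216 m, so C_max = 2.3/(0.32 × 4.1 × 1.216) = 1.44 kg/m³.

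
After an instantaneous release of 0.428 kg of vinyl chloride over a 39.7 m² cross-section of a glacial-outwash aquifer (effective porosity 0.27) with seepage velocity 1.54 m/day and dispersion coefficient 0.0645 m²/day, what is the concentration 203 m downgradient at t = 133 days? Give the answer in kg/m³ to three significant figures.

For an instantaneous plane source, C(x,t) = M/(n_e·A·√(4πDt)) · exp(−(x−vt)²/(4Dt)), with n_e·A the pore (flow) area.
Plume center vt = 1.54 × 133 = 204.82 m, so the well at 203 m is 1.82 m upgradient of the peak.
√(4πDt) = 10.38 m, giving peak height M/(n_e·A·√(4πDt)) = 0.428/(0.27 × 39.7 × 10.38) = 0.003847 kg/m³.
(x−vt)²/(4Dt) = (-1.82)²/(4 × 0.0645 × 133) = 0.09653; exp(−0.09653) = 0.9080.
C = 0.003847 × 0.9080 = 0.00349 kg/m³.

0.00349 kg/m³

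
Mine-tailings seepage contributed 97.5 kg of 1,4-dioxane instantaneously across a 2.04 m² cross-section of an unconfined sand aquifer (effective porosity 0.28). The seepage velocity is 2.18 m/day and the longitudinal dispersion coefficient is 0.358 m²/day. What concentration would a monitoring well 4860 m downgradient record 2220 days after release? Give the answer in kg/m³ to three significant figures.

1.50 kg/m³

For an instantaneous plane source, C(x,t) = M/(n_e·A·√(4πDt)) · exp(−(x−vt)²/(4Dt)), with n_e·A the pore (flow) area.
Plume center vt = 2.18 × 2220 = 4839.6 m, so the well at 4860 m is 20.4 m downgradient of the peak.
√(4πDt) = 99.94 m, giving peak height M/(n_e·A·√(4πDt)) = 97.5/(0.28 × 2.04 × 99.94) = 1.708 kg/m³.
(x−vt)²/(4Dt) = (20.4)²/(4 × 0.358 × 2220) = 0.1309; exp(−0.1309) = 0.8773.
C = 1.708 × 0.8773 = 1.50 kg/m³.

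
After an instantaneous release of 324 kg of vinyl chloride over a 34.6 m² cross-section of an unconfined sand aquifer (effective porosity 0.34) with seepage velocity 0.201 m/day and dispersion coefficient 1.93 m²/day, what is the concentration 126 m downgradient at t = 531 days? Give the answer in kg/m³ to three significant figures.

0.222 kg/m³

For an instantaneous plane source, C(x,t) = M/(n_e·A·√(4πDt)) · exp(−(x−vt)²/(4Dt)), with n_e·A the pore (flow) area.
Plume center vt = 0.201 × 531 = 106.731 m, so the well at 126 m is 19.269 m downgradient of the peak.
√(4πDt) = 113.5 m, giving peak height M/(n_e·A·√(4πDt)) = 324/(0.34 × 34.6 × 113.5) = 0.2427 kg/m³.
(x−vt)²/(4Dt) = (19.269)²/(4 × 1.93 × 531) = 0.09057; exp(−0.09057) = 0.9134.
C = 0.2427 × 0.9134 = 0.222 kg/m³.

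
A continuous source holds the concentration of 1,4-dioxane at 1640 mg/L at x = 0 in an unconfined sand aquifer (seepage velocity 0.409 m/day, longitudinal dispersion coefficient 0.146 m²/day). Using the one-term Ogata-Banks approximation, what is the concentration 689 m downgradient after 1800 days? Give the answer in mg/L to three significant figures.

For a continuous step input, C/C₀ ≈ ½·erfc((x−vt)/(2√(Dt))).
vt = 0.409 × 1800 = 736.2 m and 2√(Dt) = 2√(0.146 × 1800) = 32.42 m.
Argument (x−vt)/(2√(Dt)) = (689 − 736.2)/32.42 = -1.456; ½·erfc(-1.456) = 0.9803.
C = 1640 × 0.9803 = 1610 mg/L.

1610 mg/L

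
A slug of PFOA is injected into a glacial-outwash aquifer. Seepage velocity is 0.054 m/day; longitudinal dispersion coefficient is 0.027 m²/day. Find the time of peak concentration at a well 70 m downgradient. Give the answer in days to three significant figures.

1290 days

For the 1D instantaneous-source solution, setting ∂C/∂t = 0 at fixed x gives v²t² + 2Dt − x² = 0, so t = (√(D² + v²x²) − D)/v².
√(D² + v²x²) = √(0.027² + 0.054² × 70²) = 3.780; v² = 0.002916.
t = (3.780 − 0.027)/0.002916 = 1290 days (vs. the pure-advection estimate x/v = 1300 d).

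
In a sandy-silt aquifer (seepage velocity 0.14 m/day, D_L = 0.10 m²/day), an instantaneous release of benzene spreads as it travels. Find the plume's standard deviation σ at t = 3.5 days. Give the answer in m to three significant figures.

0.837 m

Dispersive spreading gives a Gaussian with σ² = 2Dt; advection only shifts the center.
σ = √(2 × 0.10 × 3.5) = 0.837 m.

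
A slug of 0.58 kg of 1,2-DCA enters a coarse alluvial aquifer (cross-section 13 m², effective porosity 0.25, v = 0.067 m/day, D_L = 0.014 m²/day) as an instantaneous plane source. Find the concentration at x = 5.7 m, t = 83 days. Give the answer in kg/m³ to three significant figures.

For an instantaneous plane source, C(x,t) = M/(n_e·A·√(4πDt)) · exp(−(x−vt)²/(4Dt)), with n_e·A the pore (flow) area.
Plume center vt = 0.067 × 83 = 5.561 m, so the well at 5.7 m is 0.139 m downgradient of the peak.
√(4πDt) = 3.821 m, giving peak height M/(n_e·A·√(4πDt)) = 0.58/(0.25 × 13 × 3.821) = 0.04671 kg/m³.
(x−vt)²/(4Dt) = (0.139)²/(4 × 0.014 × 83) = 0.004157; exp(−0.004157) = 0.9959.
C = 0.04671 × 0.9959 = 0.0465 kg/m³.

0.0465 kg/m³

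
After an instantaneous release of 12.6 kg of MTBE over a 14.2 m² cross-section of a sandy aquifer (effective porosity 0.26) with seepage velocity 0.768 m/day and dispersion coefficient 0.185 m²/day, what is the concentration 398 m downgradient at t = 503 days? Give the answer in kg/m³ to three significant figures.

For an instantaneous plane source, C(x,t) = M/(n_e·A·√(4πDt)) · exp(−(x−vt)²/(4Dt)), with n_e·A the pore (flow) area.
Plume center vt = 0.768 × 503 = 386.304 m, so the well at 398 m is 11.696 m downgradient of the peak.
√(4πDt) = 34.20 m, giving peak height M/(n_e·A·√(4πDt)) = 12.6/(0.26 × 14.2 × 34.20) = 0.09979 kg/m³.
(x−vt)²/(4Dt) = (11.696)²/(4 × 0.185 × 503) = 0.3675; exp(−0.3675) = 0.6925.
C = 0.09979 × 0.6925 = 0.0691 kg/m³.

0.0691 kg/m³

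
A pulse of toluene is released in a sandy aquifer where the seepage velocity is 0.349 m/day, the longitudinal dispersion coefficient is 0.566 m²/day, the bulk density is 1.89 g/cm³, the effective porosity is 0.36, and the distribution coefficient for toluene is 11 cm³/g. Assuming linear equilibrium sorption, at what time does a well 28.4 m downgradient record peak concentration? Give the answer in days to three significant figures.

4520 days

Retardation factor R = 1 + ρ_b·K_d/n = 1 + 1.89 × 11/0.36 = 58.75.
Sorption retards both mechanisms: v_R = v/R = 0.005940 m/day, D_R = D/R = 0.009634 m²/day.
Peak time from v_R²t² + 2D_R t − x² = 0: t = (√(D_R² + v_R²x²) − D_R)/v_R².
√(D_R² + v_R²x²) = √(0.009634² + 0.005940² × 28.4²) = 0.1690; v_R² = 3.528e-05.
t = (0.1690 − 0.009634)/3.528e-05 = 4520 days.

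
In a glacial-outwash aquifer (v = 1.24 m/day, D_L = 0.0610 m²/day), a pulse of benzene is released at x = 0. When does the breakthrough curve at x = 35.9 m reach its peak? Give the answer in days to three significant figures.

For the 1D instantaneous-source solution, setting ∂C/∂t = 0 at fixed x gives v²t² + 2Dt − x² = 0, so t = (√(D² + v²x²) − D)/v².
√(D² + v²x²) = √(0.0610² + 1.24² × 35.9²) = 44.52; v² = 1.5376.
t = (44.52 − 0.0610)/1.5376 = 28.9 days (vs. the pure-advection estimate x/v = 29.0 d).

28.9 days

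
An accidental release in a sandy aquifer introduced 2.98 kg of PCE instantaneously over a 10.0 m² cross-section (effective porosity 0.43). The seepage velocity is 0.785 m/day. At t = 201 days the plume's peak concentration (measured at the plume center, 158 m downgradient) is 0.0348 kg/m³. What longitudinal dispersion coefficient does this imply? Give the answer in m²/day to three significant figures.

At the plume center C_max = M/(n_e·A·√(4πDt)), so D = M²/(4πt·(n_e·A·C_max)²).
n_e·A·C_max = 0.43 × 10.0 × 0.0348 = 0.1496 kg/m.
D = 2.98²/(4π × 201 × 0.1496²) = 0.157 m²/day.

0.157 m²/day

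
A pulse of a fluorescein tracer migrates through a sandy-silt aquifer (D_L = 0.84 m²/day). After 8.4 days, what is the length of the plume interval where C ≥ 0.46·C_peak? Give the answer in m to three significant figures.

The plume is Gaussian with σ = √(2Dt) = √(2 × 0.84 × 8.4) = 3.757 m.
C/C_peak = exp(−Δx²/(2σ²)) = 0.46 ⇒ Δx = σ·√(−2 ln 0.46) = 3.757 × 1.246 = 4.681 m.
Width = 2Δx = 9.36 m.

9.36 m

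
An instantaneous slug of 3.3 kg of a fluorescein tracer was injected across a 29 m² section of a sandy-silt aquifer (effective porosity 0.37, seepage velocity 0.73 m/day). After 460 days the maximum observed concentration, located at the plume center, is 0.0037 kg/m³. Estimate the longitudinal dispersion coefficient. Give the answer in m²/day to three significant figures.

At the plume center C_max = M/(n_e·A·√(4πDt)), so D = M²/(4πt·(n_e·A·C_max)²).
n_e·A·C_max = 0.37 × 29 × 0.0037 = 0.03970 kg/m.
D = 3.3²/(4π × 460 × 0.03970²) = 1.20 m²/day.

1.20 m²/day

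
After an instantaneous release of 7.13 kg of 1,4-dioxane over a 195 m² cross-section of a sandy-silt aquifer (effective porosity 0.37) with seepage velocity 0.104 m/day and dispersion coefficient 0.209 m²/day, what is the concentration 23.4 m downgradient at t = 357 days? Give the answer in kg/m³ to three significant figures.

0.00172 kg/m³

For an instantaneous plane source, C(x,t) = M/(n_e·A·√(4πDt)) · exp(−(x−vt)²/(4Dt)), with n_e·A the pore (flow) area.
Plume center vt = 0.104 × 357 = 37.128 m, so the well at 23.4 m is 13.728 m upgradient of the peak.
√(4πDt) = 30.62 m, giving peak height M/(n_e·A·√(4πDt)) = 7.13/(0.37 × 195 × 30.62) = 0.003227 kg/m³.
(x−vt)²/(4Dt) = (-13.728)²/(4 × 0.209 × 357) = 0.6315; exp(−0.6315) = 0.5318.
C = 0.003227 × 0.5318 = 0.00172 kg/m³.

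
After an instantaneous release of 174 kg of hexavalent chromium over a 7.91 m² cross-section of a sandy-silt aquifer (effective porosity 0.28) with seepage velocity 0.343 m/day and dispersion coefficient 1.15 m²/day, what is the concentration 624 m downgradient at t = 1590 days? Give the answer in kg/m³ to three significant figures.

0.223 kg/m³

For an instantaneous plane source, C(x,t) = M/(n_e·A·√(4πDt)) · exp(−(x−vt)²/(4Dt)), with n_e·A the pore (flow) area.
Plume center vt = 0.343 × 1590 = 545.37 m, so the well at 624 m is 78.63 m downgradient of the peak.
√(4πDt) = 151.6 m, giving peak height M/(n_e·A·√(4πDt)) = 174/(0.28 × 7.91 × 151.6) = 0.5182 kg/m³.
(x−vt)²/(4Dt) = (78.63)²/(4 × 1.15 × 1590) = 0.8453; exp(−0.8453) = 0.4294.
C = 0.5182 × 0.4294 = 0.223 kg/m³.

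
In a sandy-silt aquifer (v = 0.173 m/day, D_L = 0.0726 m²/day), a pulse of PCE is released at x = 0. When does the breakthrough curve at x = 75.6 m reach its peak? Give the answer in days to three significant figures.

For the 1D instantaneous-source solution, setting ∂C/∂t = 0 at fixed x gives v²t² + 2Dt − x² = 0, so t = (√(D² + v²x²) − D)/v².
√(D² + v²x²) = √(0.0726² + 0.173² × 75.6²) = 13.08; v² = 0.029929.
t = (13.08 − 0.0726)/0.029929 = 435 days (vs. the pure-advection estimate x/v = 437 d).

435 days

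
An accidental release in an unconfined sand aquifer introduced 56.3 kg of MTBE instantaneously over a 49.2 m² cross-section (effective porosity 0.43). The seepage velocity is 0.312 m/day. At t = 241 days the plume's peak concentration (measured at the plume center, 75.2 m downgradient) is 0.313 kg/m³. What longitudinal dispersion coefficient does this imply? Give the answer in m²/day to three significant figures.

At the plume center C_max = M/(n_e·A·√(4πDt)), so D = M²/(4πt·(n_e·A·C_max)²).
n_e·A·C_max = 0.43 × 49.2 × 0.313 = 6.622 kg/m.
D = 56.3²/(4π × 241 × 6.622²) = 0.0239 m²/day.

0.0239 m²/day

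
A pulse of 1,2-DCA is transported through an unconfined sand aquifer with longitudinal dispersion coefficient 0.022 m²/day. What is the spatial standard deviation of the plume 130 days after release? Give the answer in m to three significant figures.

Dispersive spreading gives a Gaussian with σ² = 2Dt; advection only shifts the center.
σ = √(2 × 0.022 × 130) = 2.39 m.

2.39 m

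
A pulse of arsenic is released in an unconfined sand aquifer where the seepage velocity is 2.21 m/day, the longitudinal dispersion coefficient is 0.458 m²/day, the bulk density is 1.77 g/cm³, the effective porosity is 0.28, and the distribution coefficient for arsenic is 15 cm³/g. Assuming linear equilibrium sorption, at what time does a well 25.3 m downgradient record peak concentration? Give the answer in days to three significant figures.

1090 days

Retardation factor R = 1 + ρ_b·K_d/n = 1 + 1.77 × 15/0.28 = 95.82.
Sorption retards both mechanisms: v_R = v/R = 0.02306 m/day, D_R = D/R = 0.004780 m²/day.
Peak time from v_R²t² + 2D_R t − x² = 0: t = (√(D_R² + v_R²x²) − D_R)/v_R².
√(D_R² + v_R²x²) = √(0.004780² + 0.02306² × 25.3²) = 0.5834; v_R² = 0.0005318.
t = (0.5834 − 0.004780)/0.0005318 = 1090 days.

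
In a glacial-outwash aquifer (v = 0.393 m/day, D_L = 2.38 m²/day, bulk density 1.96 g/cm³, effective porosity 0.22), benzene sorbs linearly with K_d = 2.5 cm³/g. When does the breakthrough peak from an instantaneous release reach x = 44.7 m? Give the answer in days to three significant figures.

2310 days

Retardation factor R = 1 + ρ_b·K_d/n = 1 + 1.96 × 2.5/0.22 = 23.27.
Sorption retards both mechanisms: v_R = v/R = 0.01689 m/day, D_R = D/R = 0.1023 m²/day.
Peak time from v_R²t² + 2D_R t − x² = 0: t = (√(D_R² + v_R²x²) − D_R)/v_R².
√(D_R² + v_R²x²) = √(0.1023² + 0.01689² × 44.7²) = 0.7619; v_R² = 0.0002853.
t = (0.7619 − 0.1023)/0.0002853 = 2310 days.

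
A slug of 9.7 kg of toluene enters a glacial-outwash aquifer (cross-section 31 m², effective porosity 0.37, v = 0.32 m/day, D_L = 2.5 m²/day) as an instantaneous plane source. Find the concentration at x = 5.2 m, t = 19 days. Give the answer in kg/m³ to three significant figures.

0.0345 kg/m³

For an instantaneous plane source, C(x,t) = M/(n_e·A·√(4πDt)) · exp(−(x−vt)²/(4Dt)), with n_e·A the pore (flow) area.
Plume center vt = 0.32 × 19 = 6.08 m, so the well at 5.2 m is 0.88 m upgradient of the peak.
√(4πDt) = 24.43 m, giving peak height M/(n_e·A·√(4πDt)) = 9.7/(0.37 × 31 × 24.43) = 0.03462 kg/m³.
(x−vt)²/(4Dt) = (-0.88)²/(4 × 2.5 × 19) = 0.004076; exp(−0.004076) = 0.9959.
C = 0.03462 × 0.9959 = 0.0345 kg/m³.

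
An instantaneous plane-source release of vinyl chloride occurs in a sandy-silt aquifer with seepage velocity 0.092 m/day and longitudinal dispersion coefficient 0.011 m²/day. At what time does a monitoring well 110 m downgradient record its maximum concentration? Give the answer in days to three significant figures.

For the 1D instantaneous-source solution, setting ∂C/∂t = 0 at fixed x gives v²t² + 2Dt − x² = 0, so t = (√(D² + v²x²) − D)/v².
√(D² + v²x²) = √(0.011² + 0.092² × 110²) = 10.12; v² = 0.008464.
t = (10.12 − 0.011)/0.008464 = 1190 days (vs. the pure-advection estimate x/v = 1200 d).

1190 days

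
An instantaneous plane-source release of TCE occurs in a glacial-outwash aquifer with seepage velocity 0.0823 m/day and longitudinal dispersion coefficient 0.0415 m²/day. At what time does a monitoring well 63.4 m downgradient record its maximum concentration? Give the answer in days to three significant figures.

764 days

For the 1D instantaneous-source solution, setting ∂C/∂t = 0 at fixed x gives v²t² + 2Dt − x² = 0, so t = (√(D² + v²x²) − D)/v².
√(D² + v²x²) = √(0.0415² + 0.0823² × 63.4²) = 5.218; v² = 0.00677329.
t = (5.218 − 0.0415)/0.00677329 = 764 days (vs. the pure-advection estimate x/v = 770 d).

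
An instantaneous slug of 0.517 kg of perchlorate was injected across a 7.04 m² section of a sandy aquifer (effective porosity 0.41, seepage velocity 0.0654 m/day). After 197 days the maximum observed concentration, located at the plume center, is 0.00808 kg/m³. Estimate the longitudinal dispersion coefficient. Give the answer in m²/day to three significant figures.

At the plume center C_max = M/(n_e·A·√(4πDt)), so D = M²/(4πt·(n_e·A·C_max)²).
n_e·A·C_max = 0.41 × 7.04 × 0.00808 = 0.02332 kg/m.
D = 0.517²/(4π × 197 × 0.02332²) = 0.199 m²/day.

0.199 m²/day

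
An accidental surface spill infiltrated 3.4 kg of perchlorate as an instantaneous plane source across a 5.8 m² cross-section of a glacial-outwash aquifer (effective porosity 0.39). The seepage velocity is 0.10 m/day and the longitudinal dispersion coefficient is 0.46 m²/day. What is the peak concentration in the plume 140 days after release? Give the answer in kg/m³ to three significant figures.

0.0528 kg/m³

The peak of an instantaneous 1D plume sits at x = vt; there the Gaussian factor is 1 and C_max = M/(n_e·A·√(4πDt)), where n_e·A is the pore area the mass is dissolved in.
√(4πDt) = √(4π × 0.46 × 140) = 28.45 m, so C_max = 3.4/(0.39 × 5.8 × 28.45) = 0.0528 kg/m³.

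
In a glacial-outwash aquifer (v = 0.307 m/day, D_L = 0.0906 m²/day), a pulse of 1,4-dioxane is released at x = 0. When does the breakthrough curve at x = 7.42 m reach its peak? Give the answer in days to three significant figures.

23.2 days

For the 1D instantaneous-source solution, setting ∂C/∂t = 0 at fixed x gives v²t² + 2Dt − x² = 0, so t = (√(D² + v²x²) − D)/v².
√(D² + v²x²) = √(0.0906² + 0.307² × 7.42²) = 2.280; v² = 0.094249.
t = (2.280 − 0.0906)/0.094249 = 23.2 days (vs. the pure-advection estimate x/v = 24.2 d).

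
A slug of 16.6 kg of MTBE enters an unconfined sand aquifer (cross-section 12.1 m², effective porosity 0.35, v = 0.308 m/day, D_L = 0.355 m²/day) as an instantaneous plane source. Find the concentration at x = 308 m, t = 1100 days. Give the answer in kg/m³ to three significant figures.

0.0305 kg/m³

For an instantaneous plane source, C(x,t) = M/(n_e·A·√(4πDt)) · exp(−(x−vt)²/(4Dt)), with n_e·A the pore (flow) area.
Plume center vt = 0.308 × 1100 = 338.8 m, so the well at 308 m is 30.8 m upgradient of the peak.
√(4πDt) = 70.05 m, giving peak height M/(n_e·A·√(4πDt)) = 16.6/(0.35 × 12.1 × 70.05) = 0.05596 kg/m³.
(x−vt)²/(4Dt) = (-30.8)²/(4 × 0.355 × 1100) = 0.6073; exp(−0.6073) = 0.5448.
C = 0.05596 × 0.5448 = 0.0305 kg/m³.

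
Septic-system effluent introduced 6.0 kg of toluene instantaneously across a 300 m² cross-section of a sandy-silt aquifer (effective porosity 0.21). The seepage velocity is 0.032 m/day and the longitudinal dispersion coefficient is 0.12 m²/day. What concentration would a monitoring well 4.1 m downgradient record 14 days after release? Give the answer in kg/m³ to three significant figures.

0.00285 kg/m³

For an instantaneous plane source, C(x,t) = M/(n_e·A·√(4πDt)) · exp(−(x−vt)²/(4Dt)), with n_e·A the pore (flow) area.
Plume center vt = 0.032 × 14 = 0.448 m, so the well at 4.1 m is 3.652 m downgradient of the peak.
√(4πDt) = 4.595 m, giving peak height M/(n_e·A·√(4πDt)) = 6.0/(0.21 × 300 × 4.595) = 0.02073 kg/m³.
(x−vt)²/(4Dt) = (3.652)²/(4 × 0.12 × 14) = 1.985; exp(−1.985) = 0.1374.
C = 0.02073 × 0.1374 = 0.00285 kg/m³.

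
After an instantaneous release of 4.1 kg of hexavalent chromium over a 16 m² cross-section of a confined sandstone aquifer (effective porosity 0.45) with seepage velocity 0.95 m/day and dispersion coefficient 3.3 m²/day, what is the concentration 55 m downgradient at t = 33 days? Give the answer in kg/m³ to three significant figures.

For an instantaneous plane source, C(x,t) = M/(n_e·A·√(4πDt)) · exp(−(x−vt)²/(4Dt)), with n_e·A the pore (flow) area.
Plume center vt = 0.95 × 33 = 31.35 m, so the well at 55 m is 23.65 m downgradient of the peak.
√(4πDt) = 36.99 m, giving peak height M/(n_e·A·√(4πDt)) = 4.1/(0.45 × 16 × 36.99) = 0.01539 kg/m³.
(x−vt)²/(4Dt) = (23.65)²/(4 × 3.3 × 33) = 1.284; exp(−1.284) = 0.2769.
C = 0.01539 × 0.2769 = 0.00426 kg/m³.

0.00426 kg/m³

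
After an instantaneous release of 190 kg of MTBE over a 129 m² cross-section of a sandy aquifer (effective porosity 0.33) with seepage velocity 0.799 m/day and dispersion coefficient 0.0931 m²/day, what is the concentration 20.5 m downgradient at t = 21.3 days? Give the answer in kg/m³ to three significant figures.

0.194 kg/m³

For an instantaneous plane source, C(x,t) = M/(n_e·A·√(4πDt)) · exp(−(x−vt)²/(4Dt)), with n_e·A the pore (flow) area.
Plume center vt = 0.799 × 21.3 = 17.0187 m, so the well at 20.5 m is 3.4813 m downgradient of the peak.
√(4πDt) = 4.992 m, giving peak height M/(n_e·A·√(4πDt)) = 190/(0.33 × 129 × 4.992) = 0.8941 kg/m³.
(x−vt)²/(4Dt) = (3.4813)²/(4 × 0.0931 × 21.3) = 1.528; exp(−1.528) = 0.2170.
C = 0.8941 × 0.2170 = 0.194 kg/m³.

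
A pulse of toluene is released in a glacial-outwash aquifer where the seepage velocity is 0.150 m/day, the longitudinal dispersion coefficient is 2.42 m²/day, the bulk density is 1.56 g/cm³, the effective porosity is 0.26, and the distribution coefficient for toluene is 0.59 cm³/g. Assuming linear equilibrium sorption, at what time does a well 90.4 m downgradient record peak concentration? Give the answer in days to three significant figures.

2290 days

Retardation factor R = 1 + ρ_b·K_d/n = 1 + 1.56 × 0.59/0.26 = 4.540.
Sorption retards both mechanisms: v_R = v/R = 0.03304 m/day, D_R = D/R = 0.5330 m²/day.
Peak time from v_R²t² + 2D_R t − x² = 0: t = (√(D_R² + v_R²x²) − D_R)/v_R².
√(D_R² + v_R²x²) = √(0.5330² + 0.03304² × 90.4²) = 3.034; v_R² = 0.001092.
t = (3.034 − 0.5330)/0.001092 = 2290 days.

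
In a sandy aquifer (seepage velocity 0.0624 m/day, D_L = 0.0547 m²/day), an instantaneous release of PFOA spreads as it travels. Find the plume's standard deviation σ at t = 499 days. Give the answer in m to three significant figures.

Dispersive spreading gives a Gaussian with σ² = 2Dt; advection only shifts the center.
σ = √(2 × 0.0547 × 499) = 7.39 m.

7.39 m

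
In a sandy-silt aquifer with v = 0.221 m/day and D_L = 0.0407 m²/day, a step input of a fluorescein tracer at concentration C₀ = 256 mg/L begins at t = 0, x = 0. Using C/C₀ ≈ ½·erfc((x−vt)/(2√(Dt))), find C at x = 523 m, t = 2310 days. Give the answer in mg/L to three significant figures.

46.4 mg/L

For a continuous step input, C/C₀ ≈ ½·erfc((x−vt)/(2√(Dt))).
vt = 0.221 × 2310 = 510.51 m and 2√(Dt) = 2√(0.0407 × 2310) = 19.39 m.
Argument (x−vt)/(2√(Dt)) = (523 − 510.51)/19.39 = 0.6441; ½·erfc(0.6441) = 0.1812.
C = 256 × 0.1812 = 46.4 mg/L.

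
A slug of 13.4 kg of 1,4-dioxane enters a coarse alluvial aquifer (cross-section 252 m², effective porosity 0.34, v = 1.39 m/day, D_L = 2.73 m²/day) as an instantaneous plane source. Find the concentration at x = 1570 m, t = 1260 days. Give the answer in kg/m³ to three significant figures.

For an instantaneous plane source, C(x,t) = M/(n_e·A·√(4πDt)) · exp(−(x−vt)²/(4Dt)), with n_e·A the pore (flow) area.
Plume center vt = 1.39 × 1260 = 1751.4 m, so the well at 1570 m is 181.4 m upgradient of the peak.
√(4πDt) = 207.9 m, giving peak height M/(n_e·A·√(4πDt)) = 13.4/(0.34 × 252 × 207.9) = 0.0007523 kg/m³.
(x−vt)²/(4Dt) = (-181.4)²/(4 × 2.73 × 1260) = 2.392; exp(−2.392) = 0.09145.
C = 0.0007523 × 0.09145 = 6.88e-05 kg/m³.

6.88e-05 kg/m³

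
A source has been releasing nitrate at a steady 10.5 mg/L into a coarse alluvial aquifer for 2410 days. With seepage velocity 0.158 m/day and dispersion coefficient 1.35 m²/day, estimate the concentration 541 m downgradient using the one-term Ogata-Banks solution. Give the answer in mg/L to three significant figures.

For a continuous step input, C/C₀ ≈ ½·erfc((x−vt)/(2√(Dt))).
vt = 0.158 × 2410 = 380.78 m and 2√(Dt) = 2√(1.35 × 2410) = 114.1 m.
Argument (x−vt)/(2√(Dt)) = (541 − 380.78)/114.1 = 1.404; ½·erfc(1.404) = 0.02354.
C = 10.5 × 0.02354 = 0.247 mg/L.

0.247 mg/L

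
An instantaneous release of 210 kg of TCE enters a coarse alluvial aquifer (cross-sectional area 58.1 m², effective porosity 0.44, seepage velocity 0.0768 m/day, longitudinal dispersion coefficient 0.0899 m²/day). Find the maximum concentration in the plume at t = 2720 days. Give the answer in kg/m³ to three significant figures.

The peak of an instantaneous 1D plume sits at x = vt; there the Gaussian factor is 1 and C_max = M/(n_e·A·√(4πDt)), where n_e·A is the pore area the mass is dissolved in.
√(4πDt) = √(4π × 0.0899 × 2720) = 55.43 m, so C_max = 210/(0.44 × 58.1 × 55.43) = 0.148 kg/m³.

0.148 kg/m³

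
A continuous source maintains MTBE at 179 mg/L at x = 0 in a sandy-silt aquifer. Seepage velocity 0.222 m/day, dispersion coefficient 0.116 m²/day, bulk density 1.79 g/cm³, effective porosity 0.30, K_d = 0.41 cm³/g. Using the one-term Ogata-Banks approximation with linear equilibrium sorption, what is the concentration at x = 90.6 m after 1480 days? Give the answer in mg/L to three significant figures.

122 mg/L

Retardation factor R = 1 + ρ_b·K_d/n = 1 + 1.79 × 0.41/0.30 = 3.446.
Sorption retards both mechanisms: v_R = v/R = 0.06442 m/day, D_R = D/R = 0.03366 m²/day.
v_R·t = 0.06442 × 1480 = 95.3416 m; 2√(D_R t) = 14.12 m; argument = (90.6 − 95.3416)/14.12 = -0.3358.
C = C₀ × ½·erfc(-0.3358) = 179 × 0.6826 = 122 mg/L.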